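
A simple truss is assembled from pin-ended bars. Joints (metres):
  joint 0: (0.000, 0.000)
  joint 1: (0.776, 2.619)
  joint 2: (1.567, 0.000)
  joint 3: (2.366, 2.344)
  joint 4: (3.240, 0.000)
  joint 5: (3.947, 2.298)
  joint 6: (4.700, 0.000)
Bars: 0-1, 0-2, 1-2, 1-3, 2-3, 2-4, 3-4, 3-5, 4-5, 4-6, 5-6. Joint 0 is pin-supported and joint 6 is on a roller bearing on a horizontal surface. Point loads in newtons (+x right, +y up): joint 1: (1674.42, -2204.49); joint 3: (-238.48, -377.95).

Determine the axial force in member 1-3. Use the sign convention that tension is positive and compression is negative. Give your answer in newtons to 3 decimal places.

N=7 nodes, M=11 members, R=3 reactions → 2N=14, M+R=14
member 0 (0-1): L=2.7315, (cx,cy)=(0.2841,0.9588)
member 1 (0-2): L=1.5670, (cx,cy)=(1.0000,0.0000)
member 2 (1-2): L=2.7358, (cx,cy)=(0.2891,-0.9573)
member 3 (1-3): L=1.6136, (cx,cy)=(0.9854,-0.1704)
member 4 (2-3): L=2.4764, (cx,cy)=(0.3226,0.9465)
member 5 (2-4): L=1.6730, (cx,cy)=(1.0000,0.0000)
member 6 (3-4): L=2.5016, (cx,cy)=(0.3494,-0.9370)
member 7 (3-5): L=1.5817, (cx,cy)=(0.9996,-0.0291)
member 8 (4-5): L=2.4043, (cx,cy)=(0.2941,0.9558)
member 9 (4-6): L=1.4600, (cx,cy)=(1.0000,0.0000)
member 10 (5-6): L=2.4182, (cx,cy)=(0.3114,-0.9503)
solve A·x = −loads:
  F[0-1] = -1266.2673 N (compression)
  F[0-2] = +1795.6718 N (tension)
  F[1-2] = -703.8319 N (compression)
  F[1-3] = -1857.8357 N (compression)
  F[2-3] = +711.8405 N (tension)
  F[2-4] = +1362.5076 N (tension)
  F[3-4] = -1433.6151 N (compression)
  F[3-5] = -862.0094 N (compression)
  F[4-5] = +1405.4113 N (tension)
  F[4-6] = +448.3742 N (tension)
  F[5-6] = -1439.9334 N (compression)
  Rx@0 = -1435.9400 N
  Ry@0 = +1214.0947 N
  Ry@6 = +1368.3453 N

-1857.836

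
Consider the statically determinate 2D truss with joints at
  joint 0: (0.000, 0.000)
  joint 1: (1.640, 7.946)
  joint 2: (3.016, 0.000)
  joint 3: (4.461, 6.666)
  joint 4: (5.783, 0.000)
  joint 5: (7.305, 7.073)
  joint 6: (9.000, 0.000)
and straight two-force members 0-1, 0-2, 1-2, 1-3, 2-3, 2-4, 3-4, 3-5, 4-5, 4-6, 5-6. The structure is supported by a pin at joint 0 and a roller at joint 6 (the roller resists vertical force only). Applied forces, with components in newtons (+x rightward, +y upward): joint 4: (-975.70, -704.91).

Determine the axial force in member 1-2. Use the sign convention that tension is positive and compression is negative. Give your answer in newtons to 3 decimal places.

303.512

N=7 nodes, M=11 members, R=3 reactions → 2N=14, M+R=14
member 0 (0-1): L=8.1135, (cx,cy)=(0.2021,0.9794)
member 1 (0-2): L=3.0160, (cx,cy)=(1.0000,0.0000)
member 2 (1-2): L=8.0643, (cx,cy)=(0.1706,-0.9853)
member 3 (1-3): L=3.0978, (cx,cy)=(0.9106,-0.4132)
member 4 (2-3): L=6.8208, (cx,cy)=(0.2119,0.9773)
member 5 (2-4): L=2.7670, (cx,cy)=(1.0000,0.0000)
member 6 (3-4): L=6.7958, (cx,cy)=(0.1945,-0.9809)
member 7 (3-5): L=2.8730, (cx,cy)=(0.9899,0.1417)
member 8 (4-5): L=7.2349, (cx,cy)=(0.2104,0.9776)
member 9 (4-6): L=3.2170, (cx,cy)=(1.0000,0.0000)
member 10 (5-6): L=7.2733, (cx,cy)=(0.2330,-0.9725)
solve A·x = −loads:
  F[0-1] = -257.2768 N (compression)
  F[0-2] = -923.6959 N (compression)
  F[1-2] = +303.5117 N (tension)
  F[1-3] = -113.9768 N (compression)
  F[2-3] = -306.0065 N (compression)
  F[2-4] = -807.0800 N (compression)
  F[3-4] = +225.8623 N (tension)
  F[3-5] = -214.7228 N (compression)
  F[4-5] = +494.4268 N (tension)
  F[4-6] = +108.5451 N (tension)
  F[5-6] = -465.7684 N (compression)
  Rx@0 = +975.7000 N
  Ry@0 = +251.9662 N
  Ry@6 = +452.9438 N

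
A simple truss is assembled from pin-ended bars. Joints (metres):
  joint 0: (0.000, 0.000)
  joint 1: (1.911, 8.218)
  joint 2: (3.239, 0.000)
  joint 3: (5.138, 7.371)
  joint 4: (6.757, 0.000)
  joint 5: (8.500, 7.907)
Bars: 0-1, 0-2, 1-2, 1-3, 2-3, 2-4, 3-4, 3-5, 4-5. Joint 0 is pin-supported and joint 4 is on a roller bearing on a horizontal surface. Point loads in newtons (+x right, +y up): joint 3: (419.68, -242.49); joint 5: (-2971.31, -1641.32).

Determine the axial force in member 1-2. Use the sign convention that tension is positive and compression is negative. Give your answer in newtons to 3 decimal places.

N=6 nodes, M=9 members, R=3 reactions → 2N=12, M+R=12
member 0 (0-1): L=8.4373, (cx,cy)=(0.2265,0.9740)
member 1 (0-2): L=3.2390, (cx,cy)=(1.0000,0.0000)
member 2 (1-2): L=8.3246, (cx,cy)=(0.1595,-0.9872)
member 3 (1-3): L=3.3363, (cx,cy)=(0.9672,-0.2539)
member 4 (2-3): L=7.6117, (cx,cy)=(0.2495,0.9684)
member 5 (2-4): L=3.5180, (cx,cy)=(1.0000,0.0000)
member 6 (3-4): L=7.5467, (cx,cy)=(0.2145,-0.9767)
member 7 (3-5): L=3.4045, (cx,cy)=(0.9875,0.1574)
member 8 (4-5): L=8.0968, (cx,cy)=(0.2153,0.9766)
solve A·x = −loads:
  F[0-1] = -2724.7173 N (compression)
  F[0-2] = -1934.4946 N (compression)
  F[1-2] = +2978.7621 N (tension)
  F[1-3] = -1129.3281 N (compression)
  F[2-3] = -3036.6370 N (compression)
  F[2-4] = -701.7073 N (compression)
  F[3-4] = +2027.4390 N (tension)
  F[3-5] = -2738.7063 N (compression)
  F[4-5] = -1239.1896 N (compression)
  Rx@0 = +2551.6300 N
  Ry@0 = +2653.9082 N
  Ry@4 = -770.0982 N

2978.762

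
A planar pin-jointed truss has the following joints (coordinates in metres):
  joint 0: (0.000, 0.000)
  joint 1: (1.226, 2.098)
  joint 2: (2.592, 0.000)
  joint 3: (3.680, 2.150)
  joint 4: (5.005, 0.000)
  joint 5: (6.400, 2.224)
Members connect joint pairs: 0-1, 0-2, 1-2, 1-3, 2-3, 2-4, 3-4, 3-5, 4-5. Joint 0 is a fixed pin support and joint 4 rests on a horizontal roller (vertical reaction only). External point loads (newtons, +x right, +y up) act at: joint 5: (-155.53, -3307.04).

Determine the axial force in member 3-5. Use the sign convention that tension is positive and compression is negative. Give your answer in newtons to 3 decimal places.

N=6 nodes, M=9 members, R=3 reactions → 2N=12, M+R=12
member 0 (0-1): L=2.4300, (cx,cy)=(0.5045,0.8634)
member 1 (0-2): L=2.5920, (cx,cy)=(1.0000,0.0000)
member 2 (1-2): L=2.5035, (cx,cy)=(0.5456,-0.8380)
member 3 (1-3): L=2.4546, (cx,cy)=(0.9998,0.0212)
member 4 (2-3): L=2.4096, (cx,cy)=(0.4515,0.8923)
member 5 (2-4): L=2.4130, (cx,cy)=(1.0000,0.0000)
member 6 (3-4): L=2.5255, (cx,cy)=(0.5246,-0.8513)
member 7 (3-5): L=2.7210, (cx,cy)=(0.9996,0.0272)
member 8 (4-5): L=2.6253, (cx,cy)=(0.5314,0.8471)
solve A·x = −loads:
  F[0-1] = +987.5389 N (tension)
  F[0-2] = -653.7791 N (compression)
  F[1-2] = -991.1586 N (compression)
  F[1-3] = +1039.2922 N (tension)
  F[2-3] = +930.9118 N (tension)
  F[2-4] = -1614.9184 N (compression)
  F[3-4] = -939.1584 N (compression)
  F[3-5] = +1952.8398 N (tension)
  F[4-5] = -3966.4568 N (compression)
  Rx@0 = +155.5300 N
  Ry@0 = -852.6318 N
  Ry@4 = +4159.6718 N

1952.840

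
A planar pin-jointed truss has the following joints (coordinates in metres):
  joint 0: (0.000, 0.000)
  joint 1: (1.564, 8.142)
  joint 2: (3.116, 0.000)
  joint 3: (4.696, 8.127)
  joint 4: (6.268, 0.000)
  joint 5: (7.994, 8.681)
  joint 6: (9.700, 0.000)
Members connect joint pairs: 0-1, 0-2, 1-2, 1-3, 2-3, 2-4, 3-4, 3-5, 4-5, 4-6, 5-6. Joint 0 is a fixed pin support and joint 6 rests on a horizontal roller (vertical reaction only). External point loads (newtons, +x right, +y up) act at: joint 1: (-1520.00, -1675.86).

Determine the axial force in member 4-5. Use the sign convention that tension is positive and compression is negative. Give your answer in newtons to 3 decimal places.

-1095.779

N=7 nodes, M=11 members, R=3 reactions → 2N=14, M+R=14
member 0 (0-1): L=8.2909, (cx,cy)=(0.1886,0.9820)
member 1 (0-2): L=3.1160, (cx,cy)=(1.0000,0.0000)
member 2 (1-2): L=8.2886, (cx,cy)=(0.1872,-0.9823)
member 3 (1-3): L=3.1320, (cx,cy)=(1.0000,-0.0048)
member 4 (2-3): L=8.2792, (cx,cy)=(0.1908,0.9816)
member 5 (2-4): L=3.1520, (cx,cy)=(1.0000,0.0000)
member 6 (3-4): L=8.2776, (cx,cy)=(0.1899,-0.9818)
member 7 (3-5): L=3.3442, (cx,cy)=(0.9862,0.1657)
member 8 (4-5): L=8.8509, (cx,cy)=(0.1950,0.9808)
member 9 (4-6): L=3.4320, (cx,cy)=(1.0000,0.0000)
member 10 (5-6): L=8.8470, (cx,cy)=(0.1928,-0.9812)
solve A·x = −loads:
  F[0-1] = -2730.5330 N (compression)
  F[0-2] = -1004.9079 N (compression)
  F[1-2] = +1019.7875 N (tension)
  F[1-3] = +813.9669 N (tension)
  F[2-3] = -1020.5065 N (compression)
  F[2-4] = -619.2036 N (compression)
  F[3-4] = +1094.6633 N (tension)
  F[3-5] = +417.0797 N (tension)
  F[4-5] = -1095.7794 N (compression)
  F[4-6] = -197.6313 N (compression)
  F[5-6] = +1024.8844 N (tension)
  Rx@0 = +1520.0000 N
  Ry@0 = +2681.5090 N
  Ry@6 = -1005.6490 N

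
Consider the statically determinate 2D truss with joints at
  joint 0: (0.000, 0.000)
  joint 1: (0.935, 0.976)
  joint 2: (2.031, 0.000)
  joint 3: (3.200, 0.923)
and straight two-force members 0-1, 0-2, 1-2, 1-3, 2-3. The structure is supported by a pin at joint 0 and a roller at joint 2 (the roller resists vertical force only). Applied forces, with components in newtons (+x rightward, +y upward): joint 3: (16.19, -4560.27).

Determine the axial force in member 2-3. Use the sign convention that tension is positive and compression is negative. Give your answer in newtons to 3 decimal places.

-7146.572

N=4 nodes, M=5 members, R=3 reactions → 2N=8, M+R=8
member 0 (0-1): L=1.3516, (cx,cy)=(0.6918,0.7221)
member 1 (0-2): L=2.0310, (cx,cy)=(1.0000,0.0000)
member 2 (1-2): L=1.4676, (cx,cy)=(0.7468,-0.6650)
member 3 (1-3): L=2.2656, (cx,cy)=(0.9997,-0.0234)
member 4 (2-3): L=1.4895, (cx,cy)=(0.7848,0.6197)
solve A·x = −loads:
  F[0-1] = +3645.0763 N (tension)
  F[0-2] = -2505.3892 N (compression)
  F[1-2] = -4155.8049 N (compression)
  F[1-3] = +5626.7053 N (tension)
  F[2-3] = -7146.5719 N (compression)
  Rx@0 = -16.1900 N
  Ry@0 = -2632.1512 N
  Ry@2 = +7192.4212 N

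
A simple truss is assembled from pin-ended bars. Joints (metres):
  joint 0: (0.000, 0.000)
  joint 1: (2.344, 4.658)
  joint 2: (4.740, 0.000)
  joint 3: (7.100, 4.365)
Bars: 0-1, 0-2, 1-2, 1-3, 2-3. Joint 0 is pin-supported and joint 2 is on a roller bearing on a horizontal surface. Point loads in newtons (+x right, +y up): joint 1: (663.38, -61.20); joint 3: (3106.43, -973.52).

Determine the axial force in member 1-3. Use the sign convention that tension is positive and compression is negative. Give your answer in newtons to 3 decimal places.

N=4 nodes, M=5 members, R=3 reactions → 2N=8, M+R=8
member 0 (0-1): L=5.2145, (cx,cy)=(0.4495,0.8933)
member 1 (0-2): L=4.7400, (cx,cy)=(1.0000,0.0000)
member 2 (1-2): L=5.2381, (cx,cy)=(0.4574,-0.8893)
member 3 (1-3): L=4.7650, (cx,cy)=(0.9981,-0.0615)
member 4 (2-3): L=4.9621, (cx,cy)=(0.4756,0.8797)
solve A·x = −loads:
  F[0-1] = +4440.2324 N (tension)
  F[0-2] = +1773.8661 N (tension)
  F[1-2] = -4772.6956 N (compression)
  F[1-3] = +3522.3414 N (tension)
  F[2-3] = -860.4814 N (compression)
  Rx@0 = -3769.8100 N
  Ry@0 = -3966.3424 N
  Ry@2 = +5001.0624 N

3522.341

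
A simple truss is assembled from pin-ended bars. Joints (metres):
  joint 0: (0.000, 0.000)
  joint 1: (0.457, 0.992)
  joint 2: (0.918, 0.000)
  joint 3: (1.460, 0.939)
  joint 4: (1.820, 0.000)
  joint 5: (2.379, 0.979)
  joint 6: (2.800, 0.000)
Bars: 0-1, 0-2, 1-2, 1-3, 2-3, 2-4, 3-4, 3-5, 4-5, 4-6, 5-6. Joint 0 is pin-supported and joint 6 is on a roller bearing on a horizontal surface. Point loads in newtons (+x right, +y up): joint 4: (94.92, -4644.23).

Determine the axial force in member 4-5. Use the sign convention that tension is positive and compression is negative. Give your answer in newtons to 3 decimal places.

N=7 nodes, M=11 members, R=3 reactions → 2N=14, M+R=14
member 0 (0-1): L=1.0922, (cx,cy)=(0.4184,0.9083)
member 1 (0-2): L=0.9180, (cx,cy)=(1.0000,0.0000)
member 2 (1-2): L=1.0939, (cx,cy)=(0.4214,-0.9069)
member 3 (1-3): L=1.0044, (cx,cy)=(0.9986,-0.0528)
member 4 (2-3): L=1.0842, (cx,cy)=(0.4999,0.8661)
member 5 (2-4): L=0.9020, (cx,cy)=(1.0000,0.0000)
member 6 (3-4): L=1.0056, (cx,cy)=(0.3580,-0.9337)
member 7 (3-5): L=0.9199, (cx,cy)=(0.9991,0.0435)
member 8 (4-5): L=1.1274, (cx,cy)=(0.4959,0.8684)
member 9 (4-6): L=0.9800, (cx,cy)=(1.0000,0.0000)
member 10 (5-6): L=1.0657, (cx,cy)=(0.3951,-0.9187)
solve A·x = −loads:
  F[0-1] = -1789.6763 N (compression)
  F[0-2] = +843.7553 N (tension)
  F[1-2] = +1882.2843 N (tension)
  F[1-3] = -1544.2445 N (compression)
  F[2-3] = -1970.9158 N (compression)
  F[2-4] = +2622.2912 N (tension)
  F[3-4] = +1596.3953 N (tension)
  F[3-5] = -3101.7817 N (compression)
  F[4-5] = +3631.5105 N (tension)
  F[4-6] = +1298.1548 N (tension)
  F[5-6] = -3286.0393 N (compression)
  Rx@0 = -94.9200 N
  Ry@0 = +1625.4805 N
  Ry@6 = +3018.7495 N

3631.511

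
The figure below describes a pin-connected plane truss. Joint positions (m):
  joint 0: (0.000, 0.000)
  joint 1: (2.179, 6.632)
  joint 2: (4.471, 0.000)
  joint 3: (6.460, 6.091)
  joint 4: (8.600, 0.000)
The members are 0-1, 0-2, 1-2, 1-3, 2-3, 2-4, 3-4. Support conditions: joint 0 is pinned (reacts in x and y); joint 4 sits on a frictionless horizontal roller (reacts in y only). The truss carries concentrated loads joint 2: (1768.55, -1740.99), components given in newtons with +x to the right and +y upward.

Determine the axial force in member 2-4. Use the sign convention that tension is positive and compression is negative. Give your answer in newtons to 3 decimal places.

N=5 nodes, M=7 members, R=3 reactions → 2N=10, M+R=10
member 0 (0-1): L=6.9808, (cx,cy)=(0.3121,0.9500)
member 1 (0-2): L=4.4710, (cx,cy)=(1.0000,0.0000)
member 2 (1-2): L=7.0169, (cx,cy)=(0.3266,-0.9451)
member 3 (1-3): L=4.3150, (cx,cy)=(0.9921,-0.1254)
member 4 (2-3): L=6.4075, (cx,cy)=(0.3104,0.9506)
member 5 (2-4): L=4.1290, (cx,cy)=(1.0000,0.0000)
member 6 (3-4): L=6.4560, (cx,cy)=(0.3315,-0.9435)
solve A·x = −loads:
  F[0-1] = -879.8384 N (compression)
  F[0-2] = +2043.1847 N (tension)
  F[1-2] = +963.1735 N (tension)
  F[1-3] = -593.9328 N (compression)
  F[2-3] = +873.8137 N (tension)
  F[2-4] = +318.0004 N (tension)
  F[3-4] = -959.3501 N (compression)
  Rx@0 = -1768.5500 N
  Ry@0 = +835.8776 N
  Ry@4 = +905.1124 N

318.000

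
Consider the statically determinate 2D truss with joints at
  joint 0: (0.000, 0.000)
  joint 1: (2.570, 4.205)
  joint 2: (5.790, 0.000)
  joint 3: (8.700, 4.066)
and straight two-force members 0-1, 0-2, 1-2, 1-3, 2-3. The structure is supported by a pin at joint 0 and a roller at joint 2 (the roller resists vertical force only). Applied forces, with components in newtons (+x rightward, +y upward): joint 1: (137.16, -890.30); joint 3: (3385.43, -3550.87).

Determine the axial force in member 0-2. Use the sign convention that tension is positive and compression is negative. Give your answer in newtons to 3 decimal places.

N=4 nodes, M=5 members, R=3 reactions → 2N=8, M+R=8
member 0 (0-1): L=4.9282, (cx,cy)=(0.5215,0.8533)
member 1 (0-2): L=5.7900, (cx,cy)=(1.0000,0.0000)
member 2 (1-2): L=5.2963, (cx,cy)=(0.6080,-0.7940)
member 3 (1-3): L=6.1316, (cx,cy)=(0.9997,-0.0227)
member 4 (2-3): L=5.0000, (cx,cy)=(0.5820,0.8132)
solve A·x = −loads:
  F[0-1] = +4414.2931 N (tension)
  F[0-2] = +1220.5757 N (tension)
  F[1-2] = -6031.9115 N (compression)
  F[1-3] = +5833.6085 N (tension)
  F[2-3] = -4203.9547 N (compression)
  Rx@0 = -3522.5900 N
  Ry@0 = -3766.5254 N
  Ry@2 = +8207.6954 N

1220.576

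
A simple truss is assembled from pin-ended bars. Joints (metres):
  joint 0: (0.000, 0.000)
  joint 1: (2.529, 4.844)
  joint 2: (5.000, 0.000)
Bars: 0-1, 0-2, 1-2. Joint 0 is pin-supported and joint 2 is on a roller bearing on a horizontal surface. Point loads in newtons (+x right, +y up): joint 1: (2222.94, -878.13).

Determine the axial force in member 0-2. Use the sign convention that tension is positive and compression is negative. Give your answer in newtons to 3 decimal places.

1325.149

N=3 nodes, M=3 members, R=3 reactions → 2N=6, M+R=6
member 0 (0-1): L=5.4644, (cx,cy)=(0.4628,0.8865)
member 1 (0-2): L=5.0000, (cx,cy)=(1.0000,0.0000)
member 2 (1-2): L=5.4378, (cx,cy)=(0.4544,-0.8908)
solve A·x = −loads:
  F[0-1] = +1939.8700 N (tension)
  F[0-2] = +1325.1490 N (tension)
  F[1-2] = -2916.2108 N (compression)
  Rx@0 = -2222.9400 N
  Ry@0 = -1719.6124 N
  Ry@2 = +2597.7424 N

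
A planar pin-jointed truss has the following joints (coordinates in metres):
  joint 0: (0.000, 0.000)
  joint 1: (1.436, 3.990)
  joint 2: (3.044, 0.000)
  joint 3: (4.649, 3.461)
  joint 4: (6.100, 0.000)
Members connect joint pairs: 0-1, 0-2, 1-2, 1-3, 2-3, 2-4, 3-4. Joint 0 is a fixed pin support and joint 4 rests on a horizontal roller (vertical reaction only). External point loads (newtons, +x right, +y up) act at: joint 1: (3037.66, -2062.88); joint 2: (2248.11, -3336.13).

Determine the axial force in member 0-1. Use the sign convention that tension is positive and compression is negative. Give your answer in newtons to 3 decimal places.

N=5 nodes, M=7 members, R=3 reactions → 2N=10, M+R=10
member 0 (0-1): L=4.2405, (cx,cy)=(0.3386,0.9409)
member 1 (0-2): L=3.0440, (cx,cy)=(1.0000,0.0000)
member 2 (1-2): L=4.3018, (cx,cy)=(0.3738,-0.9275)
member 3 (1-3): L=3.2563, (cx,cy)=(0.9867,-0.1625)
member 4 (2-3): L=3.8150, (cx,cy)=(0.4207,0.9072)
member 5 (2-4): L=3.0560, (cx,cy)=(1.0000,0.0000)
member 6 (3-4): L=3.7529, (cx,cy)=(0.3866,-0.9222)
solve A·x = −loads:
  F[0-1] = -1340.8995 N (compression)
  F[0-2] = +5739.8468 N (tension)
  F[1-2] = -261.3396 N (compression)
  F[1-3] = -3439.7441 N (compression)
  F[2-3] = +3944.5899 N (tension)
  F[2-4] = +1734.5484 N (tension)
  F[3-4] = -4486.2225 N (compression)
  Rx@0 = -5285.7700 N
  Ry@0 = +1261.6758 N
  Ry@4 = +4137.3342 N

-1340.900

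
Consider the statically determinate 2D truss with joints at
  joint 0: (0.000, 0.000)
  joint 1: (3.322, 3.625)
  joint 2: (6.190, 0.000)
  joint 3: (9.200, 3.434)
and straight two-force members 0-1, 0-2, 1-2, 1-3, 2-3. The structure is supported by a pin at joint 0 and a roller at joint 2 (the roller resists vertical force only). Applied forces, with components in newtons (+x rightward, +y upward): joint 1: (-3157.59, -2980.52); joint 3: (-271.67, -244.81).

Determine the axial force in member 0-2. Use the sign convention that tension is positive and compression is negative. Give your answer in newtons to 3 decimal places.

-440.118

N=4 nodes, M=5 members, R=3 reactions → 2N=8, M+R=8
member 0 (0-1): L=4.9169, (cx,cy)=(0.6756,0.7372)
member 1 (0-2): L=6.1900, (cx,cy)=(1.0000,0.0000)
member 2 (1-2): L=4.6223, (cx,cy)=(0.6205,-0.7842)
member 3 (1-3): L=5.8811, (cx,cy)=(0.9995,-0.0325)
member 4 (2-3): L=4.5664, (cx,cy)=(0.6592,0.7520)
solve A·x = −loads:
  F[0-1] = -4424.2733 N (compression)
  F[0-2] = -440.1178 N (compression)
  F[1-2] = +360.9454 N (tension)
  F[1-3] = -55.5354 N (compression)
  F[2-3] = -327.9407 N (compression)
  Rx@0 = +3429.2600 N
  Ry@0 = +3261.7822 N
  Ry@2 = -36.4522 N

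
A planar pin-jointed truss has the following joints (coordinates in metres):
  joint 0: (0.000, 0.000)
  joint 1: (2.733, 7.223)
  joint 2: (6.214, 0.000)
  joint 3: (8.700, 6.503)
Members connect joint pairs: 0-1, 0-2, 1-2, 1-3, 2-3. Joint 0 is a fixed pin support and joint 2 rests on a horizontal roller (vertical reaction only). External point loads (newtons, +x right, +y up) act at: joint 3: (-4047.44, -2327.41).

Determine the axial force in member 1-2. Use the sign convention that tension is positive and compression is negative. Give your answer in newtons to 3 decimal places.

4072.613

N=4 nodes, M=5 members, R=3 reactions → 2N=8, M+R=8
member 0 (0-1): L=7.7228, (cx,cy)=(0.3539,0.9353)
member 1 (0-2): L=6.2140, (cx,cy)=(1.0000,0.0000)
member 2 (1-2): L=8.0180, (cx,cy)=(0.4341,-0.9008)
member 3 (1-3): L=6.0103, (cx,cy)=(0.9928,-0.1198)
member 4 (2-3): L=6.9620, (cx,cy)=(0.3571,0.9341)
solve A·x = −loads:
  F[0-1] = -3533.2070 N (compression)
  F[0-2] = -2797.0768 N (compression)
  F[1-2] = +4072.6129 N (tension)
  F[1-3] = -3040.3647 N (compression)
  F[2-3] = -2881.6053 N (compression)
  Rx@0 = +4047.4400 N
  Ry@0 = +3304.5641 N
  Ry@2 = -977.1541 N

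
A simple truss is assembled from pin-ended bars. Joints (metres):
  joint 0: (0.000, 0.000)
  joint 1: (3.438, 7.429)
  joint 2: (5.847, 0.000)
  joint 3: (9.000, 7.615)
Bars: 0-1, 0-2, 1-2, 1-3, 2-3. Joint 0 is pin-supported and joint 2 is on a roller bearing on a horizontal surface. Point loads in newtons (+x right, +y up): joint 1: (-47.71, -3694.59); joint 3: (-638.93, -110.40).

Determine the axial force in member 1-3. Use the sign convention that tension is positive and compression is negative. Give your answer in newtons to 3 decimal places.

N=4 nodes, M=5 members, R=3 reactions → 2N=8, M+R=8
member 0 (0-1): L=8.1860, (cx,cy)=(0.4200,0.9075)
member 1 (0-2): L=5.8470, (cx,cy)=(1.0000,0.0000)
member 2 (1-2): L=7.8098, (cx,cy)=(0.3085,-0.9512)
member 3 (1-3): L=5.5651, (cx,cy)=(0.9994,0.0334)
member 4 (2-3): L=8.2419, (cx,cy)=(0.3826,0.9239)
solve A·x = −loads:
  F[0-1] = -2595.4046 N (compression)
  F[0-2] = +403.3977 N (tension)
  F[1-2] = -1428.9791 N (compression)
  F[1-3] = -601.8843 N (compression)
  F[2-3] = -97.7166 N (compression)
  Rx@0 = +686.6400 N
  Ry@0 = +2355.4072 N
  Ry@2 = +1449.5828 N

-601.884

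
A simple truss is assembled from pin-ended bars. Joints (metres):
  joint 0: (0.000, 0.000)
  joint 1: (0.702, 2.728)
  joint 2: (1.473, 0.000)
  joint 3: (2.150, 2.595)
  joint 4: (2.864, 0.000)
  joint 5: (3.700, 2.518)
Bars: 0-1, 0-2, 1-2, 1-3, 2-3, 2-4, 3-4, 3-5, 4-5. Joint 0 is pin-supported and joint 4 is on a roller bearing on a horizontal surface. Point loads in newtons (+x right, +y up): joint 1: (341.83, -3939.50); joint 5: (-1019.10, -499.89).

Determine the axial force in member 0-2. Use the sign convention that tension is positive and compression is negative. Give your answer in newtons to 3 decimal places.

N=6 nodes, M=9 members, R=3 reactions → 2N=12, M+R=12
member 0 (0-1): L=2.8169, (cx,cy)=(0.2492,0.9684)
member 1 (0-2): L=1.4730, (cx,cy)=(1.0000,0.0000)
member 2 (1-2): L=2.8349, (cx,cy)=(0.2720,-0.9623)
member 3 (1-3): L=1.4541, (cx,cy)=(0.9958,-0.0915)
member 4 (2-3): L=2.6819, (cx,cy)=(0.2524,0.9676)
member 5 (2-4): L=1.3910, (cx,cy)=(1.0000,0.0000)
member 6 (3-4): L=2.6914, (cx,cy)=(0.2653,-0.9642)
member 7 (3-5): L=1.5519, (cx,cy)=(0.9988,-0.0496)
member 8 (4-5): L=2.6532, (cx,cy)=(0.3151,0.9491)
solve A·x = −loads:
  F[0-1] = -3509.0642 N (compression)
  F[0-2] = +197.2319 N (tension)
  F[1-2] = -458.1439 N (compression)
  F[1-3] = -1096.3255 N (compression)
  F[2-3] = +455.6307 N (tension)
  F[2-4] = -42.3881 N (compression)
  F[3-4] = -518.0176 N (compression)
  F[3-5] = -840.3240 N (compression)
  F[4-5] = -570.6530 N (compression)
  Rx@0 = +677.2700 N
  Ry@0 = +3398.3493 N
  Ry@4 = +1041.0407 N

197.232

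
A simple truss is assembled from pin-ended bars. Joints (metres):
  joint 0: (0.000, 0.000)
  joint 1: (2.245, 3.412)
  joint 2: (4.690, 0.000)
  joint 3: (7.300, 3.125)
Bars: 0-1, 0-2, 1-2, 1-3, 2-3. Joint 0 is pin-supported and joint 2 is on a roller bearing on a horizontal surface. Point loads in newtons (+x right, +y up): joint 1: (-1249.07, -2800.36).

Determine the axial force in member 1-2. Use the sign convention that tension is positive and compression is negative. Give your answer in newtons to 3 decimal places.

N=4 nodes, M=5 members, R=3 reactions → 2N=8, M+R=8
member 0 (0-1): L=4.0843, (cx,cy)=(0.5497,0.8354)
member 1 (0-2): L=4.6900, (cx,cy)=(1.0000,0.0000)
member 2 (1-2): L=4.1976, (cx,cy)=(0.5825,-0.8128)
member 3 (1-3): L=5.0631, (cx,cy)=(0.9984,-0.0567)
member 4 (2-3): L=4.0716, (cx,cy)=(0.6410,0.7675)
solve A·x = −loads:
  F[0-1] = -2835.3240 N (compression)
  F[0-2] = +309.3984 N (tension)
  F[1-2] = -531.1770 N (compression)
  F[1-3] = -0.0000 N (tension)
  F[2-3] = +0.0000 N (tension)
  Rx@0 = +1249.0700 N
  Ry@0 = +2368.5943 N
  Ry@2 = +431.7657 N

-531.177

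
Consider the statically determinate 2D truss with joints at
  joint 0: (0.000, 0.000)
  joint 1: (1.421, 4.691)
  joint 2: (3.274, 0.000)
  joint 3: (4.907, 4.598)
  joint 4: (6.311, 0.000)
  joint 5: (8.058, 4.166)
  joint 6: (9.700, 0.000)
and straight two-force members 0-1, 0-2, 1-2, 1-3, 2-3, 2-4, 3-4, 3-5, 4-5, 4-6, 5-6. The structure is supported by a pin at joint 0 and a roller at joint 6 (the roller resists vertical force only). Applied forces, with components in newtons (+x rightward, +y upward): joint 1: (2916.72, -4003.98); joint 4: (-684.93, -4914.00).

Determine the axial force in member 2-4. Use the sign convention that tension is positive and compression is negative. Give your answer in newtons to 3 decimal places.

3229.118

N=7 nodes, M=11 members, R=3 reactions → 2N=14, M+R=14
member 0 (0-1): L=4.9015, (cx,cy)=(0.2899,0.9571)
member 1 (0-2): L=3.2740, (cx,cy)=(1.0000,0.0000)
member 2 (1-2): L=5.0437, (cx,cy)=(0.3674,-0.9301)
member 3 (1-3): L=3.4872, (cx,cy)=(0.9996,-0.0267)
member 4 (2-3): L=4.8794, (cx,cy)=(0.3347,0.9423)
member 5 (2-4): L=3.0370, (cx,cy)=(1.0000,0.0000)
member 6 (3-4): L=4.8076, (cx,cy)=(0.2920,-0.9564)
member 7 (3-5): L=3.1805, (cx,cy)=(0.9907,-0.1358)
member 8 (4-5): L=4.5175, (cx,cy)=(0.3867,0.9222)
member 9 (4-6): L=3.3890, (cx,cy)=(1.0000,0.0000)
member 10 (5-6): L=4.4779, (cx,cy)=(0.3667,-0.9303)
solve A·x = −loads:
  F[0-1] = -3890.8252 N (compression)
  F[0-2] = +3359.7835 N (tension)
  F[1-2] = -187.2788 N (compression)
  F[1-3] = -3977.3242 N (compression)
  F[2-3] = +184.8410 N (tension)
  F[2-4] = +3229.1181 N (tension)
  F[3-4] = +279.7582 N (tension)
  F[3-5] = -4033.1261 N (compression)
  F[4-5] = +5038.4438 N (tension)
  F[4-6] = +2047.2783 N (tension)
  F[5-6] = -5583.1533 N (compression)
  Rx@0 = -2231.7900 N
  Ry@0 = +3723.7281 N
  Ry@6 = +5194.2519 N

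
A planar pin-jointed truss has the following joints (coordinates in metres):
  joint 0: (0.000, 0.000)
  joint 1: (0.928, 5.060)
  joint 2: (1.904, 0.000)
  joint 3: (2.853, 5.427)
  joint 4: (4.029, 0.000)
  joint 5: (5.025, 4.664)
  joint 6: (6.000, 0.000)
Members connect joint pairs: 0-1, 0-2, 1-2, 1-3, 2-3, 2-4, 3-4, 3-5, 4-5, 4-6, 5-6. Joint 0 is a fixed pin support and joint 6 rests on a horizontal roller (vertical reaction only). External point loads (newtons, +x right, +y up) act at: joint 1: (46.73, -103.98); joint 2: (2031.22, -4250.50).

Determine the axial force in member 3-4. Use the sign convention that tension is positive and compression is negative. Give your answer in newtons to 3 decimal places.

-1238.480

N=7 nodes, M=11 members, R=3 reactions → 2N=14, M+R=14
member 0 (0-1): L=5.1444, (cx,cy)=(0.1804,0.9836)
member 1 (0-2): L=1.9040, (cx,cy)=(1.0000,0.0000)
member 2 (1-2): L=5.1533, (cx,cy)=(0.1894,-0.9819)
member 3 (1-3): L=1.9597, (cx,cy)=(0.9823,0.1873)
member 4 (2-3): L=5.5093, (cx,cy)=(0.1723,0.9851)
member 5 (2-4): L=2.1250, (cx,cy)=(1.0000,0.0000)
member 6 (3-4): L=5.5530, (cx,cy)=(0.2118,-0.9773)
member 7 (3-5): L=2.3021, (cx,cy)=(0.9435,-0.3314)
member 8 (4-5): L=4.7692, (cx,cy)=(0.2088,0.9779)
member 9 (4-6): L=1.9710, (cx,cy)=(1.0000,0.0000)
member 10 (5-6): L=4.7648, (cx,cy)=(0.2046,-0.9788)
solve A·x = −loads:
  F[0-1] = -2999.3679 N (compression)
  F[0-2] = +2619.0076 N (tension)
  F[1-2] = +2685.7543 N (tension)
  F[1-3] = -1116.2030 N (compression)
  F[2-3] = +1637.8359 N (tension)
  F[2-4] = +814.3328 N (tension)
  F[3-4] = -1238.4796 N (compression)
  F[3-5] = -585.1205 N (compression)
  F[4-5] = +1237.6793 N (tension)
  F[4-6] = +293.5696 N (tension)
  F[5-6] = -1434.6735 N (compression)
  Rx@0 = -2077.9500 N
  Ry@0 = +2950.1635 N
  Ry@6 = +1404.3165 N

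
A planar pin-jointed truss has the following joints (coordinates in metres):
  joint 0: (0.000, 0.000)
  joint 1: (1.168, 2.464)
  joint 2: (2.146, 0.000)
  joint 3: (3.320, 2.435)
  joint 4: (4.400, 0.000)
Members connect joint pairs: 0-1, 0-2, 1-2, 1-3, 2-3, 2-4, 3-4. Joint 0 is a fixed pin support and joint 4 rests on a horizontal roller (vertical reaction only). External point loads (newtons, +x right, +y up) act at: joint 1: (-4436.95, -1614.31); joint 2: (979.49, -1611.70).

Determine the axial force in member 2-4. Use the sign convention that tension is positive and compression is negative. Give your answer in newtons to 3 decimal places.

-563.328

N=5 nodes, M=7 members, R=3 reactions → 2N=10, M+R=10
member 0 (0-1): L=2.7268, (cx,cy)=(0.4283,0.9036)
member 1 (0-2): L=2.1460, (cx,cy)=(1.0000,0.0000)
member 2 (1-2): L=2.6510, (cx,cy)=(0.3689,-0.9295)
member 3 (1-3): L=2.1522, (cx,cy)=(0.9999,-0.0135)
member 4 (2-3): L=2.7032, (cx,cy)=(0.4343,0.9008)
member 5 (2-4): L=2.2540, (cx,cy)=(1.0000,0.0000)
member 6 (3-4): L=2.6638, (cx,cy)=(0.4054,-0.9141)
solve A·x = −loads:
  F[0-1] = -4975.6694 N (compression)
  F[0-2] = -1326.1890 N (compression)
  F[1-2] = +3083.5634 N (tension)
  F[1-3] = +1168.2031 N (tension)
  F[2-3] = -1392.5344 N (compression)
  F[2-4] = -563.3280 N (compression)
  F[3-4] = +1389.4180 N (tension)
  Rx@0 = +3457.4600 N
  Ry@0 = +4496.1060 N
  Ry@4 = -1270.0960 N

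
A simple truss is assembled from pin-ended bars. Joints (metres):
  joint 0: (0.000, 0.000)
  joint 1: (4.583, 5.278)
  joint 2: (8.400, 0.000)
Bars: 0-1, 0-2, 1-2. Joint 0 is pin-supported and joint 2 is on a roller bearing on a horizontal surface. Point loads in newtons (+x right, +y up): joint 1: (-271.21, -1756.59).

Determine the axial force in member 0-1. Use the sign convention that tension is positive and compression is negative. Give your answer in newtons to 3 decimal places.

-1282.812

N=3 nodes, M=3 members, R=3 reactions → 2N=6, M+R=6
member 0 (0-1): L=6.9901, (cx,cy)=(0.6556,0.7551)
member 1 (0-2): L=8.4000, (cx,cy)=(1.0000,0.0000)
member 2 (1-2): L=6.5136, (cx,cy)=(0.5860,-0.8103)
solve A·x = −loads:
  F[0-1] = -1282.8117 N (compression)
  F[0-2] = +569.8575 N (tension)
  F[1-2] = -972.4428 N (compression)
  Rx@0 = +271.2100 N
  Ry@0 = +968.6131 N
  Ry@2 = +787.9769 N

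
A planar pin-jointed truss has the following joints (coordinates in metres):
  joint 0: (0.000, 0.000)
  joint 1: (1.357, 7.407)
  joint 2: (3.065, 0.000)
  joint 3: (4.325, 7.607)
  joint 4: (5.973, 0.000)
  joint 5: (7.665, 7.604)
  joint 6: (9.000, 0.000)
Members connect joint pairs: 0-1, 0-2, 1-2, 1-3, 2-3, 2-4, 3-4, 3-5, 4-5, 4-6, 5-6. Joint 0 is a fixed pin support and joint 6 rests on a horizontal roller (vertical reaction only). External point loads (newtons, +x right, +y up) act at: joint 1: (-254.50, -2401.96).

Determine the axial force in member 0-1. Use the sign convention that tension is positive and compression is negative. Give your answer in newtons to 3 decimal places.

-2286.687

N=7 nodes, M=11 members, R=3 reactions → 2N=14, M+R=14
member 0 (0-1): L=7.5303, (cx,cy)=(0.1802,0.9836)
member 1 (0-2): L=3.0650, (cx,cy)=(1.0000,0.0000)
member 2 (1-2): L=7.6014, (cx,cy)=(0.2247,-0.9744)
member 3 (1-3): L=2.9747, (cx,cy)=(0.9977,0.0672)
member 4 (2-3): L=7.7106, (cx,cy)=(0.1634,0.9866)
member 5 (2-4): L=2.9080, (cx,cy)=(1.0000,0.0000)
member 6 (3-4): L=7.7835, (cx,cy)=(0.2117,-0.9773)
member 7 (3-5): L=3.3400, (cx,cy)=(1.0000,-0.0009)
member 8 (4-5): L=7.7900, (cx,cy)=(0.2172,0.9761)
member 9 (4-6): L=3.0270, (cx,cy)=(1.0000,0.0000)
member 10 (5-6): L=7.7203, (cx,cy)=(0.1729,-0.9849)
solve A·x = −loads:
  F[0-1] = -2286.6868 N (compression)
  F[0-2] = +157.5743 N (tension)
  F[1-2] = -165.0483 N (compression)
  F[1-3] = -120.7618 N (compression)
  F[2-3] = +163.0191 N (tension)
  F[2-4] = +93.8495 N (tension)
  F[3-4] = -156.1954 N (compression)
  F[3-5] = -60.7781 N (compression)
  F[4-5] = +156.3876 N (tension)
  F[4-6] = +26.8104 N (tension)
  F[5-6] = -155.0443 N (compression)
  Rx@0 = +254.5000 N
  Ry@0 = +2249.2513 N
  Ry@6 = +152.7087 N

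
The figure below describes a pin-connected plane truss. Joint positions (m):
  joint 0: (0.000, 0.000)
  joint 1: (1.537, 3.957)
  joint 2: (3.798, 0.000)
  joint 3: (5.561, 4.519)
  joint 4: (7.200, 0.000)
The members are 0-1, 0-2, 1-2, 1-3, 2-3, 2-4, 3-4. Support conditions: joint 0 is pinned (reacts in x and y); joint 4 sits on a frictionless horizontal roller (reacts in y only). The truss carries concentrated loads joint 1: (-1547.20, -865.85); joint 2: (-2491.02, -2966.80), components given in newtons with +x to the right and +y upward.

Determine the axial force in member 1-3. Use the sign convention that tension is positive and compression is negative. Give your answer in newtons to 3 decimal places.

-723.142

N=5 nodes, M=7 members, R=3 reactions → 2N=10, M+R=10
member 0 (0-1): L=4.2450, (cx,cy)=(0.3621,0.9322)
member 1 (0-2): L=3.7980, (cx,cy)=(1.0000,0.0000)
member 2 (1-2): L=4.5574, (cx,cy)=(0.4961,-0.8683)
member 3 (1-3): L=4.0631, (cx,cy)=(0.9904,0.1383)
member 4 (2-3): L=4.8507, (cx,cy)=(0.3635,0.9316)
member 5 (2-4): L=3.4020, (cx,cy)=(1.0000,0.0000)
member 6 (3-4): L=4.8070, (cx,cy)=(0.3410,-0.9401)
solve A·x = −loads:
  F[0-1] = -3146.6415 N (compression)
  F[0-2] = -2898.9121 N (compression)
  F[1-2] = +2265.7688 N (tension)
  F[1-3] = -723.1416 N (compression)
  F[2-3] = +1072.9035 N (tension)
  F[2-4] = +326.2428 N (tension)
  F[3-4] = -956.8419 N (compression)
  Rx@0 = +4038.2200 N
  Ry@0 = +2933.1434 N
  Ry@4 = +899.5066 N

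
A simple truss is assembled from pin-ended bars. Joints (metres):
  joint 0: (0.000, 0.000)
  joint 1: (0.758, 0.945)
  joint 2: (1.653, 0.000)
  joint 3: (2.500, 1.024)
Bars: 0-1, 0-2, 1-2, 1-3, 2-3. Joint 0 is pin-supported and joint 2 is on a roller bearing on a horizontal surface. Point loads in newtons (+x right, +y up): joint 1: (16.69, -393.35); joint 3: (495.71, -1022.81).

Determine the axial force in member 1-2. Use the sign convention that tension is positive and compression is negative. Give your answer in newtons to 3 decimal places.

N=4 nodes, M=5 members, R=3 reactions → 2N=8, M+R=8
member 0 (0-1): L=1.2114, (cx,cy)=(0.6257,0.7801)
member 1 (0-2): L=1.6530, (cx,cy)=(1.0000,0.0000)
member 2 (1-2): L=1.3016, (cx,cy)=(0.6876,-0.7261)
member 3 (1-3): L=1.7438, (cx,cy)=(0.9990,0.0453)
member 4 (2-3): L=1.3289, (cx,cy)=(0.6374,0.7706)
solve A·x = −loads:
  F[0-1] = +804.7275 N (tension)
  F[0-2] = +8.8811 N (tension)
  F[1-2] = -1319.2815 N (compression)
  F[1-3] = +1395.4499 N (tension)
  F[2-3] = -1409.4022 N (compression)
  Rx@0 = -512.4000 N
  Ry@0 = -627.7380 N
  Ry@2 = +2043.8980 N

-1319.281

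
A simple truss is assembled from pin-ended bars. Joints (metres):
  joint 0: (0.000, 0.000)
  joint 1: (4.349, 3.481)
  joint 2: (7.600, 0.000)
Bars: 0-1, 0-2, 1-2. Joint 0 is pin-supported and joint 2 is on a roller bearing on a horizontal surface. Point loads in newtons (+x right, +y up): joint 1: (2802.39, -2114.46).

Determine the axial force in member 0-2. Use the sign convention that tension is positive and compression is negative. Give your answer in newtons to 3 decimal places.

N=3 nodes, M=3 members, R=3 reactions → 2N=6, M+R=6
member 0 (0-1): L=5.5706, (cx,cy)=(0.7807,0.6249)
member 1 (0-2): L=7.6000, (cx,cy)=(1.0000,0.0000)
member 2 (1-2): L=4.7630, (cx,cy)=(0.6826,-0.7308)
solve A·x = −loads:
  F[0-1] = +606.6332 N (tension)
  F[0-2] = +2328.7847 N (tension)
  F[1-2] = -3411.8882 N (compression)
  Rx@0 = -2802.3900 N
  Ry@0 = -379.0803 N
  Ry@2 = +2493.5403 N

2328.785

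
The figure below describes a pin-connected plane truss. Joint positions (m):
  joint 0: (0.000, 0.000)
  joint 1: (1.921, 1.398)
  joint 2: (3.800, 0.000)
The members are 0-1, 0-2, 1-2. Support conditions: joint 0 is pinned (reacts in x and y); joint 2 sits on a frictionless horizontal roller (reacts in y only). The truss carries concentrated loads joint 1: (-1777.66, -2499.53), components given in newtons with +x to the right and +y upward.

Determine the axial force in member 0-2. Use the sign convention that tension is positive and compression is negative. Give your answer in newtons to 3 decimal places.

N=3 nodes, M=3 members, R=3 reactions → 2N=6, M+R=6
member 0 (0-1): L=2.3758, (cx,cy)=(0.8086,0.5884)
member 1 (0-2): L=3.8000, (cx,cy)=(1.0000,0.0000)
member 2 (1-2): L=2.3420, (cx,cy)=(0.8023,-0.5969)
solve A·x = −loads:
  F[0-1] = -3211.8850 N (compression)
  F[0-2] = +819.3225 N (tension)
  F[1-2] = -1021.2174 N (compression)
  Rx@0 = +1777.6600 N
  Ry@0 = +1889.9436 N
  Ry@2 = +609.5864 N

819.323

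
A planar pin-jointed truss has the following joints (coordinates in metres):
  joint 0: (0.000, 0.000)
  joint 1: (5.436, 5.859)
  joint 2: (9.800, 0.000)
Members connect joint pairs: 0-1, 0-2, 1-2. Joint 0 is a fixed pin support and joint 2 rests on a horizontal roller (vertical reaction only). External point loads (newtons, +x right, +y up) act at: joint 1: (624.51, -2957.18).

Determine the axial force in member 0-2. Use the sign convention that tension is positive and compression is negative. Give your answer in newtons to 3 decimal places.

N=3 nodes, M=3 members, R=3 reactions → 2N=6, M+R=6
member 0 (0-1): L=7.9924, (cx,cy)=(0.6801,0.7331)
member 1 (0-2): L=9.8000, (cx,cy)=(1.0000,0.0000)
member 2 (1-2): L=7.3056, (cx,cy)=(0.5973,-0.8020)
solve A·x = −loads:
  F[0-1] = -1287.0220 N (compression)
  F[0-2] = +1499.8763 N (tension)
  F[1-2] = -2510.8975 N (compression)
  Rx@0 = -624.5100 N
  Ry@0 = +943.4826 N
  Ry@2 = +2013.6974 N

1499.876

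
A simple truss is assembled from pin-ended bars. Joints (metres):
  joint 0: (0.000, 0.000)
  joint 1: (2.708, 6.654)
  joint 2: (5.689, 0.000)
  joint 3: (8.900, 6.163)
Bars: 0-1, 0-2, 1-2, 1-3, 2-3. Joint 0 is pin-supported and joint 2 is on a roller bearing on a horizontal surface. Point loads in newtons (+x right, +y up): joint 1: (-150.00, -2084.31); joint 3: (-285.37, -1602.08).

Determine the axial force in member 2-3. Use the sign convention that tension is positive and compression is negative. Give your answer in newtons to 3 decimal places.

N=4 nodes, M=5 members, R=3 reactions → 2N=8, M+R=8
member 0 (0-1): L=7.1839, (cx,cy)=(0.3770,0.9262)
member 1 (0-2): L=5.6890, (cx,cy)=(1.0000,0.0000)
member 2 (1-2): L=7.2912, (cx,cy)=(0.4088,-0.9126)
member 3 (1-3): L=6.2114, (cx,cy)=(0.9969,-0.0790)
member 4 (2-3): L=6.9493, (cx,cy)=(0.4621,0.8868)
solve A·x = −loads:
  F[0-1] = -726.0654 N (compression)
  F[0-2] = -161.6782 N (compression)
  F[1-2] = -1592.8462 N (compression)
  F[1-3] = +529.1948 N (tension)
  F[2-3] = -1759.3168 N (compression)
  Rx@0 = +435.3700 N
  Ry@0 = +672.5056 N
  Ry@2 = +3013.8844 N

-1759.317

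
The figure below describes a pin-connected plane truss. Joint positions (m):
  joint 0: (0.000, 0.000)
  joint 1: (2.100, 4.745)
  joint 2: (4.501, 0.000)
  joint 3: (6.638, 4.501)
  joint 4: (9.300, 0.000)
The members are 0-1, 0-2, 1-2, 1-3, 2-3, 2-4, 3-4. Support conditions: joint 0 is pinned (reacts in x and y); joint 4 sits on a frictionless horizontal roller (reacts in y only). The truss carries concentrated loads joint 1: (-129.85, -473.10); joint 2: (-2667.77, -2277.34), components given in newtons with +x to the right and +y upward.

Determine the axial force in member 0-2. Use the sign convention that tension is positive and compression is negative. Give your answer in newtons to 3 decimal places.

N=5 nodes, M=7 members, R=3 reactions → 2N=10, M+R=10
member 0 (0-1): L=5.1889, (cx,cy)=(0.4047,0.9144)
member 1 (0-2): L=4.5010, (cx,cy)=(1.0000,0.0000)
member 2 (1-2): L=5.3179, (cx,cy)=(0.4515,-0.8923)
member 3 (1-3): L=4.5446, (cx,cy)=(0.9986,-0.0537)
member 4 (2-3): L=4.9825, (cx,cy)=(0.4289,0.9034)
member 5 (2-4): L=4.7990, (cx,cy)=(1.0000,0.0000)
member 6 (3-4): L=5.2293, (cx,cy)=(0.5091,-0.8607)
solve A·x = −loads:
  F[0-1] = -1758.0901 N (compression)
  F[0-2] = -2086.1078 N (compression)
  F[1-2] = +1343.1540 N (tension)
  F[1-3] = -1189.8069 N (compression)
  F[2-3] = +1194.3054 N (tension)
  F[2-4] = +675.8565 N (tension)
  F[3-4] = -1327.6616 N (compression)
  Rx@0 = +2797.6200 N
  Ry@0 = +1607.6788 N
  Ry@4 = +1142.7612 N

-2086.108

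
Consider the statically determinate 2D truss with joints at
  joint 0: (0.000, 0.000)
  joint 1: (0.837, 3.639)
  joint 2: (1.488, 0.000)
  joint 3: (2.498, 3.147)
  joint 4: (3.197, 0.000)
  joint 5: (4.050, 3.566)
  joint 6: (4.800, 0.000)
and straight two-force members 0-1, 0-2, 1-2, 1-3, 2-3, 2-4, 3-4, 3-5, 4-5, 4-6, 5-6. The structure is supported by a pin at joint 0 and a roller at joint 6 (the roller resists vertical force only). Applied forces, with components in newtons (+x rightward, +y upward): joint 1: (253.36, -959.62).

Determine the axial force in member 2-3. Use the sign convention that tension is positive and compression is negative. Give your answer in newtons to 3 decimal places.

270.013

N=7 nodes, M=11 members, R=3 reactions → 2N=14, M+R=14
member 0 (0-1): L=3.7340, (cx,cy)=(0.2242,0.9746)
member 1 (0-2): L=1.4880, (cx,cy)=(1.0000,0.0000)
member 2 (1-2): L=3.6968, (cx,cy)=(0.1761,-0.9844)
member 3 (1-3): L=1.7323, (cx,cy)=(0.9588,-0.2840)
member 4 (2-3): L=3.3051, (cx,cy)=(0.3056,0.9522)
member 5 (2-4): L=1.7090, (cx,cy)=(1.0000,0.0000)
member 6 (3-4): L=3.2237, (cx,cy)=(0.2168,-0.9762)
member 7 (3-5): L=1.6076, (cx,cy)=(0.9654,0.2606)
member 8 (4-5): L=3.6666, (cx,cy)=(0.2326,0.9726)
member 9 (4-6): L=1.6030, (cx,cy)=(1.0000,0.0000)
member 10 (5-6): L=3.6440, (cx,cy)=(0.2058,-0.9786)
solve A·x = −loads:
  F[0-1] = -615.8797 N (compression)
  F[0-2] = +391.4127 N (tension)
  F[1-2] = -261.1782 N (compression)
  F[1-3] = -360.2541 N (compression)
  F[2-3] = +270.0130 N (tension)
  F[2-4] = +262.9066 N (tension)
  F[3-4] = -415.9373 N (compression)
  F[3-5] = -178.9018 N (compression)
  F[4-5] = +417.4967 N (tension)
  F[4-6] = +75.5915 N (tension)
  F[5-6] = -367.2755 N (compression)
  Rx@0 = -253.3600 N
  Ry@0 = +600.2077 N
  Ry@6 = +359.4123 N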